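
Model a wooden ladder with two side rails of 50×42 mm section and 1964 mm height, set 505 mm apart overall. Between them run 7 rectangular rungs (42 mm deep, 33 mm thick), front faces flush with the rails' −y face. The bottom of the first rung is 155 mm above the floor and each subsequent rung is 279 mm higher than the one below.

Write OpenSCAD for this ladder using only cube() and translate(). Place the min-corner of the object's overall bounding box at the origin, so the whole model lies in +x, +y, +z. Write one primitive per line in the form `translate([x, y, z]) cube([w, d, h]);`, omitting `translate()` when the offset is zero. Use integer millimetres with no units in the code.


cube([50, 42, 1964]);
translate([455, 0, 0]) cube([50, 42, 1964]);
translate([50, 0, 155]) cube([405, 42, 33]);
translate([50, 0, 434]) cube([405, 42, 33]);
translate([50, 0, 713]) cube([405, 42, 33]);
translate([50, 0, 992]) cube([405, 42, 33]);
translate([50, 0, 1271]) cube([405, 42, 33]);
translate([50, 0, 1550]) cube([405, 42, 33]);
translate([50, 0, 1829]) cube([405, 42, 33]);


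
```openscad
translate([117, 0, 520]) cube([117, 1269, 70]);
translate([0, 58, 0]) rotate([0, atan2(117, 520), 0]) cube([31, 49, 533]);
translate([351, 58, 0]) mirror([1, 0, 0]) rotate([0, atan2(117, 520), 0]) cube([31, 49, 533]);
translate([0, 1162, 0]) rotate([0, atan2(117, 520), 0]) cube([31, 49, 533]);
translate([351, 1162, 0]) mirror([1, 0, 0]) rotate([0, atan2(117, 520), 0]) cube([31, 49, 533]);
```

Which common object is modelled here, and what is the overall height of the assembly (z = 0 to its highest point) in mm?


A sawhorse. The overall height is 590 mm.

A beam across two mirrored pairs of raked legs — a sawhorse. The beam's underside is at z = 520 (matching the legs' vertical rise in atan2(117, 520)) and the beam is 70 mm tall, so its top is at 520 + 70 = 590 mm. The raked legs top out at the beam's underside, so that is the highest point.


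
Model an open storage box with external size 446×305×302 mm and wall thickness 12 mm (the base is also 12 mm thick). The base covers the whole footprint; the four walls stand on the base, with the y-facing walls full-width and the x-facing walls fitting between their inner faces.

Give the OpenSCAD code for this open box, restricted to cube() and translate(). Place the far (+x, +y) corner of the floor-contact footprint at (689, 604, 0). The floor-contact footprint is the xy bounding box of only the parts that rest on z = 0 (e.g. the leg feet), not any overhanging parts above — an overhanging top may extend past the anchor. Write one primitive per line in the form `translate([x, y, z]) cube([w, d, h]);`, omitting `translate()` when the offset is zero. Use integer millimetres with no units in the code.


translate([243, 299, 0]) cube([446, 305, 12]);
translate([243, 299, 12]) cube([446, 12, 290]);
translate([243, 592, 12]) cube([446, 12, 290]);
translate([243, 311, 12]) cube([12, 281, 290]);
translate([677, 311, 12]) cube([12, 281, 290]);


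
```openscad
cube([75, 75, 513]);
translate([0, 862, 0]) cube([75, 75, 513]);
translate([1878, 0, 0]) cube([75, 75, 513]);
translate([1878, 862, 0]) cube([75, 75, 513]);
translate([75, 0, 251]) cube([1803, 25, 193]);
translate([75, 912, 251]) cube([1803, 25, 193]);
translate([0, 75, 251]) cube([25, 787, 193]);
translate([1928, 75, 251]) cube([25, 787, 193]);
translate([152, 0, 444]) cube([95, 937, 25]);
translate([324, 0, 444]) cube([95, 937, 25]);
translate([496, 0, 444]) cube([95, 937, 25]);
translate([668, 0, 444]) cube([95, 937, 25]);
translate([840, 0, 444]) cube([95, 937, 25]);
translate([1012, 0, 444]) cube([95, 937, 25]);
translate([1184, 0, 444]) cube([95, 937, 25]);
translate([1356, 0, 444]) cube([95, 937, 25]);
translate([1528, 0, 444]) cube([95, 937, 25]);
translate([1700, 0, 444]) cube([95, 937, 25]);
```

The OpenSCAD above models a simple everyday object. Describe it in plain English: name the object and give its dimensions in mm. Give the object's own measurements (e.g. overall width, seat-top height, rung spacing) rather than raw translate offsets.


A bed frame 1953 mm long (x) by 937 mm wide (y). Four 75×75 mm corner posts, 513 mm tall, at the corners of the footprint. Four rails of 25 mm thickness and 193 mm height run between adjacent posts with their undersides at z = 251 mm, their outer faces flush with the outside of the frame (the two x-running rails run between the posts' inner faces; the two y-running rails run between the posts' inner faces). 10 slats, each 95 mm wide (x) and 25 mm thick, lie across the top of the two x-running rails, running the full 937 mm width of the frame in y; along x they sit between the end posts with a 77 mm gap after the −x posts and between neighbouring slats, leaving 83 mm before the +x posts.


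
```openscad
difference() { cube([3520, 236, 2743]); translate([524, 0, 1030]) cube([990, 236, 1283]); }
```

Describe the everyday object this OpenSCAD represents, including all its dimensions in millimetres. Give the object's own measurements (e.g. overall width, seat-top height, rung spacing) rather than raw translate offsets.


A wall 3520 mm long (x), 236 mm thick (y), 2743 mm tall, with a rectangular window opening cut through it. The opening is 990 mm wide and 1283 mm tall; its sill is at z = 1030 mm and its near (−x) edge is 524 mm from the wall's −x end. The opening passes through the full wall thickness.


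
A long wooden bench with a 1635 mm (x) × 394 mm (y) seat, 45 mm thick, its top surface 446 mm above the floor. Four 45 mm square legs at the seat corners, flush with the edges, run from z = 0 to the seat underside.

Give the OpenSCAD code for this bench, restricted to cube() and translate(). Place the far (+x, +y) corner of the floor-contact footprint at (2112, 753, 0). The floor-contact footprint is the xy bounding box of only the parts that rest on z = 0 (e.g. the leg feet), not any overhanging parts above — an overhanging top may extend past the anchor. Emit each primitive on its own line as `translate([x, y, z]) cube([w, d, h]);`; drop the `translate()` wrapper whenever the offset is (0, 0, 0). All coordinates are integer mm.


translate([477, 359, 401]) cube([1635, 394, 45]);
translate([477, 359, 0]) cube([45, 45, 401]);
translate([477, 708, 0]) cube([45, 45, 401]);
translate([2067, 359, 0]) cube([45, 45, 401]);
translate([2067, 708, 0]) cube([45, 45, 401]);


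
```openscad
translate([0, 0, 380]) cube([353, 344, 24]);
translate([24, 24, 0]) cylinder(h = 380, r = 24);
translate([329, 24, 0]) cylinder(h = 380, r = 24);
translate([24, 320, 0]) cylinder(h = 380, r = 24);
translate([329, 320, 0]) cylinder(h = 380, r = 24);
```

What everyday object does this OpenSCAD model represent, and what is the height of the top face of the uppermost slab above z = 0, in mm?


A stool. The seat height is 404 mm.

A 353×344×24 slab at z = 380 on four corner cylinders — a stool. The seat top is 380 + 24 = 404 mm.


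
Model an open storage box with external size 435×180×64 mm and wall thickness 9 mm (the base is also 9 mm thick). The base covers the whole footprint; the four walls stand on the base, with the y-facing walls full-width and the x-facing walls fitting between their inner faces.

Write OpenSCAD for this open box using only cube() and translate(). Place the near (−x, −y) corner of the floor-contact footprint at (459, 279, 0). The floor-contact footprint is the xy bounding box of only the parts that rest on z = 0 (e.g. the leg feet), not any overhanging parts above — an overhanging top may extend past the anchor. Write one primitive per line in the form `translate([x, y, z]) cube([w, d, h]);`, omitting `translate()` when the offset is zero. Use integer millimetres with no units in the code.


translate([459, 279, 0]) cube([435, 180, 9]);
translate([459, 279, 9]) cube([435, 9, 55]);
translate([459, 450, 9]) cube([435, 9, 55]);
translate([459, 288, 9]) cube([9, 162, 55]);
translate([885, 288, 9]) cube([9, 162, 55]);


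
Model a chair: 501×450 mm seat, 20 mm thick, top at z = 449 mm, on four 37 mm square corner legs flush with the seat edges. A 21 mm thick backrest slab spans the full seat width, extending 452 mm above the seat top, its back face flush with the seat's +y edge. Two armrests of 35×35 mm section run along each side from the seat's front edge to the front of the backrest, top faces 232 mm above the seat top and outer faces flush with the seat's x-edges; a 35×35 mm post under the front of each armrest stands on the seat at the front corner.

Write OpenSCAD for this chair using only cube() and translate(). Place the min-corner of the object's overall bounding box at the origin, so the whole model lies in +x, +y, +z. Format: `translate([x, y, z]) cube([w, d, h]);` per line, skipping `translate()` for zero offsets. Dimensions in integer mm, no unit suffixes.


translate([0, 0, 429]) cube([501, 450, 20]);
cube([37, 37, 429]);
translate([464, 0, 0]) cube([37, 37, 429]);
translate([0, 413, 0]) cube([37, 37, 429]);
translate([464, 413, 0]) cube([37, 37, 429]);
translate([0, 429, 449]) cube([501, 21, 452]);
translate([0, 0, 646]) cube([35, 429, 35]);
translate([466, 0, 646]) cube([35, 429, 35]);
translate([0, 0, 449]) cube([35, 35, 197]);
translate([466, 0, 449]) cube([35, 35, 197]);


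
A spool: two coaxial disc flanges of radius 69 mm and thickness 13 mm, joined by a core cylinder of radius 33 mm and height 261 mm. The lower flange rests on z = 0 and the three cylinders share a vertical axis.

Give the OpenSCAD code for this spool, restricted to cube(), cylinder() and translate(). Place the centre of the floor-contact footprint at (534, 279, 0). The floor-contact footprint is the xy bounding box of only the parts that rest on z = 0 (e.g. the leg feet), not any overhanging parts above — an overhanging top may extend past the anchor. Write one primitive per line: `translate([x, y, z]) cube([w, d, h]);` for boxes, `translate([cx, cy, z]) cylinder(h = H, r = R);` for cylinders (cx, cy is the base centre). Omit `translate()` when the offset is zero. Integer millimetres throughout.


translate([534, 279, 0]) cylinder(h = 13, r = 69);
translate([534, 279, 13]) cylinder(h = 261, r = 33);
translate([534, 279, 274]) cylinder(h = 13, r = 69);


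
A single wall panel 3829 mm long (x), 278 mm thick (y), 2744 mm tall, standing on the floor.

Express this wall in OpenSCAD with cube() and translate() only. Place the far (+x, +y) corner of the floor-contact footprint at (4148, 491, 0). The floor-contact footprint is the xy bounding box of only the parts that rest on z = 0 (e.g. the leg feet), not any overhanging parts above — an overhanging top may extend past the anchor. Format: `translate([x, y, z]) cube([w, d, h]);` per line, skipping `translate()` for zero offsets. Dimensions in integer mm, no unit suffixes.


translate([319, 213, 0]) cube([3829, 278, 2744]);


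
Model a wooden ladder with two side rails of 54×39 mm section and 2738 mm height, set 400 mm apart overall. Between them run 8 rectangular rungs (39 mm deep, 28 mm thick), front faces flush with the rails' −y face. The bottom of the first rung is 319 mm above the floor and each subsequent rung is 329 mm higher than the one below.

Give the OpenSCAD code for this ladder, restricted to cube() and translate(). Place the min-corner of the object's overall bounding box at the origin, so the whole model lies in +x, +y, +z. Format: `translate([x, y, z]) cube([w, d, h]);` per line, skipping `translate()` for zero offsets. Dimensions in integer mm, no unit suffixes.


cube([54, 39, 2738]);
translate([346, 0, 0]) cube([54, 39, 2738]);
translate([54, 0, 319]) cube([292, 39, 28]);
translate([54, 0, 648]) cube([292, 39, 28]);
translate([54, 0, 977]) cube([292, 39, 28]);
translate([54, 0, 1306]) cube([292, 39, 28]);
translate([54, 0, 1635]) cube([292, 39, 28]);
translate([54, 0, 1964]) cube([292, 39, 28]);
translate([54, 0, 2293]) cube([292, 39, 28]);
translate([54, 0, 2622]) cube([292, 39, 28]);


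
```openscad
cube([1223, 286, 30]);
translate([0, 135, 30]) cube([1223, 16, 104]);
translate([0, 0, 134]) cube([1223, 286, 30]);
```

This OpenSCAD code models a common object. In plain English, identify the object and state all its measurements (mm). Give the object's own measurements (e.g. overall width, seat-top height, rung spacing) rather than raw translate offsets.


An I-beam lying along x, 1223 mm long. Overall section height 164 mm. Two flanges 286 mm wide (y) and 30 mm thick, one on the floor and one at the top; a web 16 mm thick runs between them, centred on the flange width.


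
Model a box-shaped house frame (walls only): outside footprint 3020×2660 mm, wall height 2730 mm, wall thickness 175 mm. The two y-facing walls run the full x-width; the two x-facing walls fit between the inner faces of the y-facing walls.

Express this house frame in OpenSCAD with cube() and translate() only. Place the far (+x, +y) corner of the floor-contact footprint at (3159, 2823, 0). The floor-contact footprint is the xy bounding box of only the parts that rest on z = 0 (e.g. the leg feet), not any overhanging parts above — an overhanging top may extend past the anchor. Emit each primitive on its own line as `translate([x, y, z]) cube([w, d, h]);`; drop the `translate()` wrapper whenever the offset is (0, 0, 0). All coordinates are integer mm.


translate([139, 163, 0]) cube([3020, 175, 2730]);
translate([139, 2648, 0]) cube([3020, 175, 2730]);
translate([139, 338, 0]) cube([175, 2310, 2730]);
translate([2984, 338, 0]) cube([175, 2310, 2730]);


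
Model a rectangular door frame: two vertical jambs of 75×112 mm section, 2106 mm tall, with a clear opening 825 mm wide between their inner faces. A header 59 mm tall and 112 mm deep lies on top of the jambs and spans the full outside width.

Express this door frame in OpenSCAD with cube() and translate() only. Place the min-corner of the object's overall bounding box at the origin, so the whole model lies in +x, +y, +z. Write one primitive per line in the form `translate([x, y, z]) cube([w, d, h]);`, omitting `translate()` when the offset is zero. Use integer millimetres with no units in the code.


cube([75, 112, 2106]);
translate([900, 0, 0]) cube([75, 112, 2106]);
translate([0, 0, 2106]) cube([975, 112, 59]);


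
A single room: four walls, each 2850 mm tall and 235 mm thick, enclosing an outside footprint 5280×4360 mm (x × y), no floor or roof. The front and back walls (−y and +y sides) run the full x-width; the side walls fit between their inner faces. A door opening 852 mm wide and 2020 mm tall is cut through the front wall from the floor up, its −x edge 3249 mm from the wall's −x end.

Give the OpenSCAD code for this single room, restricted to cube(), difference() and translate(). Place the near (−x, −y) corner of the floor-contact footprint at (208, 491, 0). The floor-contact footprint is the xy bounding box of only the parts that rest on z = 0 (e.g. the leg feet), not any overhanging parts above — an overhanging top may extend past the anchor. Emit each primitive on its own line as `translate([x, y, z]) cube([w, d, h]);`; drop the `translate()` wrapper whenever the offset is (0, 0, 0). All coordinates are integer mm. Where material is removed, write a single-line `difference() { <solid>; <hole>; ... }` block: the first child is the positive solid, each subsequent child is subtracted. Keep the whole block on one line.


difference() { translate([208, 491, 0]) cube([5280, 235, 2850]); translate([3457, 491, 0]) cube([852, 235, 2020]); }
translate([208, 4616, 0]) cube([5280, 235, 2850]);
translate([208, 726, 0]) cube([235, 3890, 2850]);
translate([5253, 726, 0]) cube([235, 3890, 2850]);


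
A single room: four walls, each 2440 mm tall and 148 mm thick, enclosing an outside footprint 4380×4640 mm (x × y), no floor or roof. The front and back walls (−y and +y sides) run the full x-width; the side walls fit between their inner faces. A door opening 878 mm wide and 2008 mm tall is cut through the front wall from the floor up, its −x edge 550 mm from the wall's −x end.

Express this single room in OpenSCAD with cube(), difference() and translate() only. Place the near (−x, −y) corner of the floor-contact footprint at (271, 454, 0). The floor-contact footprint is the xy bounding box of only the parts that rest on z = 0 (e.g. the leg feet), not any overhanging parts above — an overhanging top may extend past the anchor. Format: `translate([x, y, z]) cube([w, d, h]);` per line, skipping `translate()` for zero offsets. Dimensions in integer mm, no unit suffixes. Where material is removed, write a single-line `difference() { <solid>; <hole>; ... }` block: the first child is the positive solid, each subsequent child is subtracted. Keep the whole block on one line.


difference() { translate([271, 454, 0]) cube([4380, 148, 2440]); translate([821, 454, 0]) cube([878, 148, 2008]); }
translate([271, 4946, 0]) cube([4380, 148, 2440]);
translate([271, 602, 0]) cube([148, 4344, 2440]);
translate([4503, 602, 0]) cube([148, 4344, 2440]);


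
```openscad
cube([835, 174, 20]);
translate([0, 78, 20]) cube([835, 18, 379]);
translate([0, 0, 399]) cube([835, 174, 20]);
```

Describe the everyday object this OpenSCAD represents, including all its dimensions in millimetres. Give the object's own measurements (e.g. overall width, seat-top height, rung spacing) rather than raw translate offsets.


An I-beam lying along x, 835 mm long. Overall section height 419 mm. Two flanges 174 mm wide (y) and 20 mm thick, one on the floor and one at the top; a web 18 mm thick runs between them, centred on the flange width.


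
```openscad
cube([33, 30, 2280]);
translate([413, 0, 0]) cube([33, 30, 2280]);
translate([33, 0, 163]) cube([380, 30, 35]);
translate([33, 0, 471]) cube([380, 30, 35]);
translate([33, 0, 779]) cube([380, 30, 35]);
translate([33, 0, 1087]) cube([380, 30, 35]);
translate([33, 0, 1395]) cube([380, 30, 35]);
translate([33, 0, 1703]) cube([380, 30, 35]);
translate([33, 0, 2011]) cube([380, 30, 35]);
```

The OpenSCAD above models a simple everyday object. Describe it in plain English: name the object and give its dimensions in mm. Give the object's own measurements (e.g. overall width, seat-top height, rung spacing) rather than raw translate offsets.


A straight ladder. Two 33×30 mm vertical rails, 2280 mm tall, stand 446 mm apart (outside-to-outside) with their front faces coplanar on the −y side. 7 rungs, each 30 mm deep and 35 mm tall, span between the inner faces of the rails, front faces flush with the rails. The lowest rung's underside is at z = 163 mm and rungs are spaced 308 mm apart (underside to underside).


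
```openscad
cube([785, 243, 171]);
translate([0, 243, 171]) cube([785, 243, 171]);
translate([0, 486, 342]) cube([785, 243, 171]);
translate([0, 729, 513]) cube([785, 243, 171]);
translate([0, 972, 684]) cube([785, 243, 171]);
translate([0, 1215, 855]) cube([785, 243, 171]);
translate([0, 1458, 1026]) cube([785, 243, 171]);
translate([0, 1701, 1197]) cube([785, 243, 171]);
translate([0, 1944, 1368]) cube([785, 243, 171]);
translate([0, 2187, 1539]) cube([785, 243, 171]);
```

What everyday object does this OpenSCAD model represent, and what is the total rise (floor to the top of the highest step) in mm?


A staircase. The total rise is 1710 mm.

10 identical blocks, each offset up and back from the previous — a staircase. Each step is 171 mm tall and there are 10 of them, so the total rise is 10 × 171 = 1710 mm.


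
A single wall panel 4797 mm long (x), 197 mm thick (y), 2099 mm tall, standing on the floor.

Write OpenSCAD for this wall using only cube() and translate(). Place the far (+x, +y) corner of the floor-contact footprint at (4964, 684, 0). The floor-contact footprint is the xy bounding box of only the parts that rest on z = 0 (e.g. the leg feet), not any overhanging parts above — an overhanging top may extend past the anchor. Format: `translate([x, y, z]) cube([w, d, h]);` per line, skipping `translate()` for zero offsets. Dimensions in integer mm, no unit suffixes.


translate([167, 487, 0]) cube([4797, 197, 2099]);


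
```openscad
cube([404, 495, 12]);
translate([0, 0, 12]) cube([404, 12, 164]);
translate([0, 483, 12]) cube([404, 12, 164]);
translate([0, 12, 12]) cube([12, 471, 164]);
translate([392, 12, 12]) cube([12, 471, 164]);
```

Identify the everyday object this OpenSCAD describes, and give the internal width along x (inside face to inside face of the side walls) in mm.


An open box. The internal width is 380 mm.

A 404×495 base slab with four walls standing on it — an open box. The base is 404 mm wide and the walls are 12 mm thick, so the internal width is 404 − 2 × 12 = 380 mm.


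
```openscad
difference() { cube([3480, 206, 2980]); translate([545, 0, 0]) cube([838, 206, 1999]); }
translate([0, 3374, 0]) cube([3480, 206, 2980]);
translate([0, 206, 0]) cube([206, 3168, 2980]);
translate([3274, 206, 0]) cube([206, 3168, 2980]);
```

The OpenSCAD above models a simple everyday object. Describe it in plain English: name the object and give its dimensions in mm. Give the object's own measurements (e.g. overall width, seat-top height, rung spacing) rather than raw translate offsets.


A single room: four walls, each 2980 mm tall and 206 mm thick, enclosing an outside footprint 3480×3580 mm (x × y), no floor or roof. The front and back walls (−y and +y sides) run the full x-width; the side walls fit between their inner faces. A door opening 838 mm wide and 1999 mm tall is cut through the front wall from the floor up, its −x edge 545 mm from the wall's −x end.


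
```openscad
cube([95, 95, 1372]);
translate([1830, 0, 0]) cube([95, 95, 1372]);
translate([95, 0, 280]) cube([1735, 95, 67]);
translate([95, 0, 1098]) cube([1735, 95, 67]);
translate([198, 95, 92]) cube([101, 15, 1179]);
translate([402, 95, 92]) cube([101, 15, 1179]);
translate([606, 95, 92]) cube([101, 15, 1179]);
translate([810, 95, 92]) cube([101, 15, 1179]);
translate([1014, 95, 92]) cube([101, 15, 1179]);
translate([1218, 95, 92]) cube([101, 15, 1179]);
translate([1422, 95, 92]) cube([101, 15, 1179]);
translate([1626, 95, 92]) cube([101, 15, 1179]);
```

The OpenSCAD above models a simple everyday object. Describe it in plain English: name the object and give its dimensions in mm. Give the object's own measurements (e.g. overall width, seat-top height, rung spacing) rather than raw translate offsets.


A fence section. Two 95×95 mm posts, 1372 mm tall, stand on the floor with a clear span of 1735 mm between their inner faces. Two horizontal rails of 95×67 mm section span the gap between the posts with their undersides at z = 280 mm and z = 1098 mm, flush with the posts' −y face. 8 pickets, each 101 mm wide, 15 mm thick and 1179 mm tall, are fixed to the +y face of the rails with their bottoms at z = 92 mm, spaced across the span with a 103 mm gap after the −x post and between neighbouring pickets and before the +x post.


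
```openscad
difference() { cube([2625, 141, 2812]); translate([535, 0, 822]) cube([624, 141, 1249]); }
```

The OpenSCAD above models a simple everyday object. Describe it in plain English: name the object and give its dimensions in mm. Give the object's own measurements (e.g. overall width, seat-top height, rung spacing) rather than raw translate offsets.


A wall 2625 mm long (x), 141 mm thick (y), 2812 mm tall, with a rectangular window opening cut through it. The opening is 624 mm wide and 1249 mm tall; its sill is at z = 822 mm and its near (−x) edge is 535 mm from the wall's −x end. The opening passes through the full wall thickness.


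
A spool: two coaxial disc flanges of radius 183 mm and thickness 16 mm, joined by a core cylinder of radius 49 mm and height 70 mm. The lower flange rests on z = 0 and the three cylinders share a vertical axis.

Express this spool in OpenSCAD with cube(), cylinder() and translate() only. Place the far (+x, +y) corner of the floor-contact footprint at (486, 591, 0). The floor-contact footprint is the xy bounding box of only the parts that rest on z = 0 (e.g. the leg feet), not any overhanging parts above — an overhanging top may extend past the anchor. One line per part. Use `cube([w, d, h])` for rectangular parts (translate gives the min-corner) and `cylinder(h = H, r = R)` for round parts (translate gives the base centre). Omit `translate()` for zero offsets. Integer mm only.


translate([303, 408, 0]) cylinder(h = 16, r = 183);
translate([303, 408, 16]) cylinder(h = 70, r = 49);
translate([303, 408, 86]) cylinder(h = 16, r = 183);


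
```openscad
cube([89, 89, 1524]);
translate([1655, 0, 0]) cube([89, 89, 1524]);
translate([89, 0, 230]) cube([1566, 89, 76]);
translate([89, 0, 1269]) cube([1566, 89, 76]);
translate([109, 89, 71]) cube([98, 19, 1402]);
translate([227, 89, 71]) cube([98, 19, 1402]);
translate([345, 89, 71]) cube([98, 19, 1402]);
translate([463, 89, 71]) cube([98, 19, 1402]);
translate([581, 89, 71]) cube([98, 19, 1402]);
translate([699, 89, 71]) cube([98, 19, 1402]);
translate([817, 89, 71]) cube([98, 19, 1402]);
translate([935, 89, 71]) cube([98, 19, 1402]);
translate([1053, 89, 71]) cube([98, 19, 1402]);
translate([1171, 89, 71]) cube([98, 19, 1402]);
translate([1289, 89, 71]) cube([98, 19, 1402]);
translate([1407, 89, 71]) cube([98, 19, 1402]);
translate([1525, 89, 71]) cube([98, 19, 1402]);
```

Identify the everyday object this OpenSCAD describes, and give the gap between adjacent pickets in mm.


A fence section. The picket gap is 20 mm.

Two posts, two rails, 13 pickets — a fence section. Span 1566 mm holds 13 pickets of 98 mm with 14 equal gaps: ⌊(1566 − 13·98) / 14⌋ = 20 mm.


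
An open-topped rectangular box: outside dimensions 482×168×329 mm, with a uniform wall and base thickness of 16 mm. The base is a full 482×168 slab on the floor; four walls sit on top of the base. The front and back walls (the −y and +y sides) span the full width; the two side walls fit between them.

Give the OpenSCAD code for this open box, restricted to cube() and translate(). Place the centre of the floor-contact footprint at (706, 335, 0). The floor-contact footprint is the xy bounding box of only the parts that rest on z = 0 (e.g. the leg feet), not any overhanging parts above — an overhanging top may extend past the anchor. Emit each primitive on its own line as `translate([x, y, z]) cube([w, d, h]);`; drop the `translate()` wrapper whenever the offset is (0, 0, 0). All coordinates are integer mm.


translate([465, 251, 0]) cube([482, 168, 16]);
translate([465, 251, 16]) cube([482, 16, 313]);
translate([465, 403, 16]) cube([482, 16, 313]);
translate([465, 267, 16]) cube([16, 136, 313]);
translate([931, 267, 16]) cube([16, 136, 313]);


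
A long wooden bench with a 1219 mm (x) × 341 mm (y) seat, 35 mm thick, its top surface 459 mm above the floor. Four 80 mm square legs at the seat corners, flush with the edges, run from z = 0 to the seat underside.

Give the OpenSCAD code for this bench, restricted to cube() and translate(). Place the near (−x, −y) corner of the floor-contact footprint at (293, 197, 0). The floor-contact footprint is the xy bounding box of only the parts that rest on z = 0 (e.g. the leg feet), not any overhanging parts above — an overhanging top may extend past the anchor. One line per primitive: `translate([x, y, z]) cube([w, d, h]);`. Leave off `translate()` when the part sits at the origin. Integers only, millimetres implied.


translate([293, 197, 424]) cube([1219, 341, 35]);
translate([293, 197, 0]) cube([80, 80, 424]);
translate([293, 458, 0]) cube([80, 80, 424]);
translate([1432, 197, 0]) cube([80, 80, 424]);
translate([1432, 458, 0]) cube([80, 80, 424]);


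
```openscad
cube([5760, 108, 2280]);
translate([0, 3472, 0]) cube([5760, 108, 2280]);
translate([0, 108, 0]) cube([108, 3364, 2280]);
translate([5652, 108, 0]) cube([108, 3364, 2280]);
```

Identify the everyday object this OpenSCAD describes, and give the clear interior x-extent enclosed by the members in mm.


A house (or room) frame. The interior width is 5544 mm.

Four 2280 mm walls enclosing a rectangle with no floor or roof — a room or house frame. Outside width is 5760 mm and wall thickness is 108 mm, so the interior width is 5760 − 2 × 108 = 5544 mm.


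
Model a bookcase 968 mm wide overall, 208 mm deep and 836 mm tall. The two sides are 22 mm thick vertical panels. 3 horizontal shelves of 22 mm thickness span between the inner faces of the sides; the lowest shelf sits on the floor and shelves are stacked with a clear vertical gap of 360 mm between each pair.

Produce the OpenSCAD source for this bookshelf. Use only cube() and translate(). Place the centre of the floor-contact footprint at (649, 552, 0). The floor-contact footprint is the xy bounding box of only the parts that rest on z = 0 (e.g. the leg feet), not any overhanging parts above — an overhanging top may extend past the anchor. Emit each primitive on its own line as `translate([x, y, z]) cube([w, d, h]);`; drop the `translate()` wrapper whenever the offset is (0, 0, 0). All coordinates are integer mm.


translate([165, 448, 0]) cube([22, 208, 836]);
translate([1111, 448, 0]) cube([22, 208, 836]);
translate([187, 448, 0]) cube([924, 208, 22]);
translate([187, 448, 382]) cube([924, 208, 22]);
translate([187, 448, 764]) cube([924, 208, 22]);


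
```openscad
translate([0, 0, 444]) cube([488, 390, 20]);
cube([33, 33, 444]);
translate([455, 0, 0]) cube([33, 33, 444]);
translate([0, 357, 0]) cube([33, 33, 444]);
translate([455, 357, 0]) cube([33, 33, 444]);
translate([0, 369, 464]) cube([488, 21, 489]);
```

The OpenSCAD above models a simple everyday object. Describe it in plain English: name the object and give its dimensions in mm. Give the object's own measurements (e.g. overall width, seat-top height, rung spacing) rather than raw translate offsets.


A chair. The seat is a 488×390×20 mm slab with its top at z = 464 mm, on four 33×33 mm corner legs (flush with the seat edges, standing on z = 0). A flat backrest 21 mm thick, 489 mm tall, spans the full seat width and rises from the seat top along its +y edge, rear face flush with the rear of the seat.


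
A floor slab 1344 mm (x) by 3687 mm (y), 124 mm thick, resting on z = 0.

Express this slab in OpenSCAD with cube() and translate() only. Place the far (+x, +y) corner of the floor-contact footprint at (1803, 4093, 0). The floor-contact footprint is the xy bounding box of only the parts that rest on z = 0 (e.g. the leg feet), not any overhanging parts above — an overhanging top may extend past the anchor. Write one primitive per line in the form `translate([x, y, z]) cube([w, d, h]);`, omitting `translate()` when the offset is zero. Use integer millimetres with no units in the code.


translate([459, 406, 0]) cube([1344, 3687, 124]);


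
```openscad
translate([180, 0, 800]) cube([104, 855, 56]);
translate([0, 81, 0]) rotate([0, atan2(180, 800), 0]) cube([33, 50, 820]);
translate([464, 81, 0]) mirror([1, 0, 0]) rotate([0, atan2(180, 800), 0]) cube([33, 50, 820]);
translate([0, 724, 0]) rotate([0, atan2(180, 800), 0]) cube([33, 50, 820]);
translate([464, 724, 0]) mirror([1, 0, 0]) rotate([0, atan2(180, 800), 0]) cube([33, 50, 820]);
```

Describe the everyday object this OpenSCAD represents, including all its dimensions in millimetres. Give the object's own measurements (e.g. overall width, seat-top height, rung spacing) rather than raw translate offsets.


A sawhorse. A 104×855×56 mm beam (x, y, z) sits on two A-frame leg pairs. Each pair is two raked legs of 33×50 mm section (50 mm along y) splaying symmetrically in x. Each leg rises 800 mm vertically over 180 mm of horizontal reach and is 820 mm long along its own axis. Every leg's outer bottom edge rests on the floor and its outer top edge meets a bottom edge of the beam — the left legs (tilting toward +x) meet the beam's −x bottom edge, the right legs (their mirror images, tilting toward −x) meet its +x bottom edge — so the leg tops tuck under the beam, the beam's underside is 800 mm above the floor, and the feet are 464 mm apart outside-to-outside with the beam centred between them. The two leg pairs are set in 81 mm from either end of the beam.


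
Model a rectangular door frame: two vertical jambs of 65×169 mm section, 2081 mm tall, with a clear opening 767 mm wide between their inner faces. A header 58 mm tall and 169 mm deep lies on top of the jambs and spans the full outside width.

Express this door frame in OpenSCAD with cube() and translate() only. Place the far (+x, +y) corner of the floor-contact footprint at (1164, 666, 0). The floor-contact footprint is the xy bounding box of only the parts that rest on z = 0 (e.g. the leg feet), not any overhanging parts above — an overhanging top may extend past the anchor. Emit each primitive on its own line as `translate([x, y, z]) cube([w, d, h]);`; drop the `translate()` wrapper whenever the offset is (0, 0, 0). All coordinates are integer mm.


translate([267, 497, 0]) cube([65, 169, 2081]);
translate([1099, 497, 0]) cube([65, 169, 2081]);
translate([267, 497, 2081]) cube([897, 169, 58]);


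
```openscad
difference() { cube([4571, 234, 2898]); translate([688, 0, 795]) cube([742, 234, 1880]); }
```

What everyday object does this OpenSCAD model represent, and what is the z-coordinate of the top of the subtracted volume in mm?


A wall with a window opening. The window head height is 2675 mm.

A wall with a rectangular opening subtracted — a window. Sill at z = 795, opening 1880 mm tall, so the head is at 795 + 1880 = 2675 mm.


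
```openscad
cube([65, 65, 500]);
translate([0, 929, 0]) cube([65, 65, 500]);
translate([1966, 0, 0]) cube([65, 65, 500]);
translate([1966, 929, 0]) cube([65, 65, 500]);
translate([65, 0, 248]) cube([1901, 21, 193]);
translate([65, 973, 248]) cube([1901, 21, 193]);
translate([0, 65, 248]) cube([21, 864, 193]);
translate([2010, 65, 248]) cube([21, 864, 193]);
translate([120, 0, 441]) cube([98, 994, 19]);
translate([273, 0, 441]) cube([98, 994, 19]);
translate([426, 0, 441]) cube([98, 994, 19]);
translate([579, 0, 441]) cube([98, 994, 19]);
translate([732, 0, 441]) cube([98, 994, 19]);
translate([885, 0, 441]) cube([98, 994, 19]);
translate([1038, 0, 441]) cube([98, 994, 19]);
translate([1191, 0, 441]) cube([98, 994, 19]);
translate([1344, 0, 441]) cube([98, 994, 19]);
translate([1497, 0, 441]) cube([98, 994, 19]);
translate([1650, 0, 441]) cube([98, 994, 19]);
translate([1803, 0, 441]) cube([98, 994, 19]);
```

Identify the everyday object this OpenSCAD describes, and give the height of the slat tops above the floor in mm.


A bed frame. The slat-top height is 460 mm.

Four posts, four rails, and a row of slats — a bed frame. Slats sit on the rails at z = 248 + 193 = 441; with slat thickness 19, the top is 460 mm.


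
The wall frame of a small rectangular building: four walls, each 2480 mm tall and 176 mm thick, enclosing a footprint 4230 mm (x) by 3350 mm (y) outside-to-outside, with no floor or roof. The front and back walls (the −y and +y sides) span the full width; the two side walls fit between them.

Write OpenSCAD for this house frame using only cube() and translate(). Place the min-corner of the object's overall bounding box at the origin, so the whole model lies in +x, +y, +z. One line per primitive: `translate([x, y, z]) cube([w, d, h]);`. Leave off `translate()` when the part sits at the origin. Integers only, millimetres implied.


cube([4230, 176, 2480]);
translate([0, 3174, 0]) cube([4230, 176, 2480]);
translate([0, 176, 0]) cube([176, 2998, 2480]);
translate([4054, 176, 0]) cube([176, 2998, 2480]);


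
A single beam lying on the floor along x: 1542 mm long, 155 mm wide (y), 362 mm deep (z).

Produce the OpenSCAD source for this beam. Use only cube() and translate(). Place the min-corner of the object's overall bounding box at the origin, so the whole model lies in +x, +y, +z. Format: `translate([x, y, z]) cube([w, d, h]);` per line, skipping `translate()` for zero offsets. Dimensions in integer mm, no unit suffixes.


cube([1542, 155, 362]);


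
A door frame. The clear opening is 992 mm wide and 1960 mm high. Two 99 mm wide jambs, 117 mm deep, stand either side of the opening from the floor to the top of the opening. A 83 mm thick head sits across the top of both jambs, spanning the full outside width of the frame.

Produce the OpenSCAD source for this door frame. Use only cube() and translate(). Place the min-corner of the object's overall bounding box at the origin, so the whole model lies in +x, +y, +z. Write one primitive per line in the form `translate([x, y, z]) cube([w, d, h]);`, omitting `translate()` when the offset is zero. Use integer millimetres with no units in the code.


cube([99, 117, 1960]);
translate([1091, 0, 0]) cube([99, 117, 1960]);
translate([0, 0, 1960]) cube([1190, 117, 83]);


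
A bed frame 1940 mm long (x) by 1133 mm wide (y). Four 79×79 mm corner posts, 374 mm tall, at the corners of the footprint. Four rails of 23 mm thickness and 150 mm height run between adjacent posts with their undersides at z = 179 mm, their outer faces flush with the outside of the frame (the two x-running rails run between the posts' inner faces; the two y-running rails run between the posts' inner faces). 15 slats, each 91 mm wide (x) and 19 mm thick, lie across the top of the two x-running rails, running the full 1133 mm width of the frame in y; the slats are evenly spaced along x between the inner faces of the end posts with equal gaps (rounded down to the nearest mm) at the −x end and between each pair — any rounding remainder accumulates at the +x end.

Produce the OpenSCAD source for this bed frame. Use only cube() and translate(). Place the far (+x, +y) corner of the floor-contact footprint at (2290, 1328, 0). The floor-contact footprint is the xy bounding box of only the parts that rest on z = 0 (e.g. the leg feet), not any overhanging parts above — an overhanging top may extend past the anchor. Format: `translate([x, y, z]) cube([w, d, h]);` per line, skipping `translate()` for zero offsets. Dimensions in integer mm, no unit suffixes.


translate([350, 195, 0]) cube([79, 79, 374]);
translate([350, 1249, 0]) cube([79, 79, 374]);
translate([2211, 195, 0]) cube([79, 79, 374]);
translate([2211, 1249, 0]) cube([79, 79, 374]);
translate([429, 195, 179]) cube([1782, 23, 150]);
translate([429, 1305, 179]) cube([1782, 23, 150]);
translate([350, 274, 179]) cube([23, 975, 150]);
translate([2267, 274, 179]) cube([23, 975, 150]);
translate([455, 195, 329]) cube([91, 1133, 19]);
translate([572, 195, 329]) cube([91, 1133, 19]);
translate([689, 195, 329]) cube([91, 1133, 19]);
translate([806, 195, 329]) cube([91, 1133, 19]);
translate([923, 195, 329]) cube([91, 1133, 19]);
translate([1040, 195, 329]) cube([91, 1133, 19]);
translate([1157, 195, 329]) cube([91, 1133, 19]);
translate([1274, 195, 329]) cube([91, 1133, 19]);
translate([1391, 195, 329]) cube([91, 1133, 19]);
translate([1508, 195, 329]) cube([91, 1133, 19]);
translate([1625, 195, 329]) cube([91, 1133, 19]);
translate([1742, 195, 329]) cube([91, 1133, 19]);
translate([1859, 195, 329]) cube([91, 1133, 19]);
translate([1976, 195, 329]) cube([91, 1133, 19]);
translate([2093, 195, 329]) cube([91, 1133, 19]);


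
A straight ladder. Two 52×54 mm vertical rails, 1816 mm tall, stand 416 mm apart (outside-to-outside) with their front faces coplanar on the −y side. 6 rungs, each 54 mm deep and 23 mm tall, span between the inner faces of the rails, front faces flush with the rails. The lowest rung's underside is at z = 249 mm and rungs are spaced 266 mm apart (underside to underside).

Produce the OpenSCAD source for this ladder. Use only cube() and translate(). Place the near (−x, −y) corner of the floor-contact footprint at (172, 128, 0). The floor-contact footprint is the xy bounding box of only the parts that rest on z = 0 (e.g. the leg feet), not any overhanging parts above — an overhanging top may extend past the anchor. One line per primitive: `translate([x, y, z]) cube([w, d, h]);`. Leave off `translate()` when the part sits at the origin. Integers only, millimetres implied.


// rung span = 416 - 2*52 = 312
// rung[k] z = 249 + k*266
translate([172, 128, 0]) cube([52, 54, 1816]);
translate([536, 128, 0]) cube([52, 54, 1816]);
translate([224, 128, 249]) cube([312, 54, 23]);
translate([224, 128, 515]) cube([312, 54, 23]);
translate([224, 128, 781]) cube([312, 54, 23]);
translate([224, 128, 1047]) cube([312, 54, 23]);
translate([224, 128, 1313]) cube([312, 54, 23]);
translate([224, 128, 1579]) cube([312, 54, 23]);
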